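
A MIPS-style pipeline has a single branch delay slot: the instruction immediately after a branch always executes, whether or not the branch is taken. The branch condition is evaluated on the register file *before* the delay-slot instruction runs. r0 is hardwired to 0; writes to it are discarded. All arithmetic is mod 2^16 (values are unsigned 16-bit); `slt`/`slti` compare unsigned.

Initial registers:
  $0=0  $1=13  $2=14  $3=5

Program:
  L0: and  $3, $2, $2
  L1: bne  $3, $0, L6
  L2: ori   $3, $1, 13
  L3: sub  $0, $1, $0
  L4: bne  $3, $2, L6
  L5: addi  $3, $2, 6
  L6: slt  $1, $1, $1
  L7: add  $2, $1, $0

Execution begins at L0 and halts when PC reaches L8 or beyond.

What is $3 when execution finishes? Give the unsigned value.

13

  step pc=0: and  $3, $2, $2  regs=(0,13,14,14)
  step pc=1: bne  $3, $0, L6  cond=T  regs=(0,13,14,14)
  step pc=2: ori   $3, $1, 13  regs=(0,13,14,13)
  step pc=6: slt  $1, $1, $1  regs=(0,0,14,13)
  step pc=7: add  $2, $1, $0  regs=(0,0,0,13)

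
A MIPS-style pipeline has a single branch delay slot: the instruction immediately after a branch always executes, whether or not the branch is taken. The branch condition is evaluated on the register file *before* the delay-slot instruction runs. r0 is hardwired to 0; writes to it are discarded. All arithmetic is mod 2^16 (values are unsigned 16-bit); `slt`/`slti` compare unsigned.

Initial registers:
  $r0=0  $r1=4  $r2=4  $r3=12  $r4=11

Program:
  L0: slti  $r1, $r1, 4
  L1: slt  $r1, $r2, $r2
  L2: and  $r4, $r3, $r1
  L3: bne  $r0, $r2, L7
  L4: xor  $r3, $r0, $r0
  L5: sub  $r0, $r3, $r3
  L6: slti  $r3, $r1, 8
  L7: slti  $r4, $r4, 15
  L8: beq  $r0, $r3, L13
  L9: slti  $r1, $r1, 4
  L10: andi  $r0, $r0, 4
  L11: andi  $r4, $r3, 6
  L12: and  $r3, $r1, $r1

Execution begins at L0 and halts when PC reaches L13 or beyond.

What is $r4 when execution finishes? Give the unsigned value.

1

  step pc=0: slti  $r1, $r1, 4  regs=(0,0,4,12,11)
  step pc=1: slt  $r1, $r2, $r2  regs=(0,0,4,12,11)
  step pc=2: and  $r4, $r3, $r1  regs=(0,0,4,12,0)
  step pc=3: bne  $r0, $r2, L7  cond=T  regs=(0,0,4,12,0)
  step pc=4: xor  $r3, $r0, $r0  regs=(0,0,4,0,0)
  step pc=7: slti  $r4, $r4, 15  regs=(0,0,4,0,1)
  step pc=8: beq  $r0, $r3, L13  cond=T  regs=(0,0,4,0,1)
  step pc=9: slti  $r1, $r1, 4  regs=(0,1,4,0,1)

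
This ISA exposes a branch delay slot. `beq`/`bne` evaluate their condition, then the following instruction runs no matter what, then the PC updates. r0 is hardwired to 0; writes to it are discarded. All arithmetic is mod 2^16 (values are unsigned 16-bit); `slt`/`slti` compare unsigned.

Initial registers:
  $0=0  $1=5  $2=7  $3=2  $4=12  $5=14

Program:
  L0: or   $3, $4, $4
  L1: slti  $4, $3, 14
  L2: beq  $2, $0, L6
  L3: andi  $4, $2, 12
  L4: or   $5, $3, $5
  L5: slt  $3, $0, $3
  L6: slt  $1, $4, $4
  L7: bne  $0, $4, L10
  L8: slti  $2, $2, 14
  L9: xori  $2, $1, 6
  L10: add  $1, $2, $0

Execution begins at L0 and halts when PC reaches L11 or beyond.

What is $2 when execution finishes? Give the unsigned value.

#0 or   $3, $4, $4 ; 0/5/7/12/12/14
#1 slti  $4, $3, 14 ; 0/5/7/12/1/14
#2 beq  $2, $0, L6 ; 0/5/7/12/1/14 ; →fallthru
#3 andi  $4, $2, 12 ; 0/5/7/12/4/14
#4 or   $5, $3, $5 ; 0/5/7/12/4/14
#5 slt  $3, $0, $3 ; 0/5/7/1/4/14
#6 slt  $1, $4, $4 ; 0/0/7/1/4/14
#7 bne  $0, $4, L10 ; 0/0/7/1/4/14 ; →target
#8 slti  $2, $2, 14 ; 0/0/1/1/4/14
#10 add  $1, $2, $0 ; 0/1/1/1/4/14

1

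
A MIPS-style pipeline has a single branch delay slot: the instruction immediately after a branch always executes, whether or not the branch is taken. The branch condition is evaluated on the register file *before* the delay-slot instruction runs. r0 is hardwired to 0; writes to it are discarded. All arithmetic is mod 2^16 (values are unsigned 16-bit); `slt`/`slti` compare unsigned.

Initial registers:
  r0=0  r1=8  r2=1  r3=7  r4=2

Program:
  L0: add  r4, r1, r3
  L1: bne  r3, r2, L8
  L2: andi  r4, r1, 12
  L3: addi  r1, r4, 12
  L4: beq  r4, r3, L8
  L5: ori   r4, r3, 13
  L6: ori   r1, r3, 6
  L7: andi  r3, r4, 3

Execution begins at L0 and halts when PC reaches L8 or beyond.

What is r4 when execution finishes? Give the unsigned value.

8

[0] add  r4, r1, r3  →  {r0:0, r1:8, r2:1, r3:7, r4:15}
[1] bne  r3, r2, L8  →  {r0:0, r1:8, r2:1, r3:7, r4:15}  ⟨branch taken⟩
[2] andi  r4, r1, 12  →  {r0:0, r1:8, r2:1, r3:7, r4:8}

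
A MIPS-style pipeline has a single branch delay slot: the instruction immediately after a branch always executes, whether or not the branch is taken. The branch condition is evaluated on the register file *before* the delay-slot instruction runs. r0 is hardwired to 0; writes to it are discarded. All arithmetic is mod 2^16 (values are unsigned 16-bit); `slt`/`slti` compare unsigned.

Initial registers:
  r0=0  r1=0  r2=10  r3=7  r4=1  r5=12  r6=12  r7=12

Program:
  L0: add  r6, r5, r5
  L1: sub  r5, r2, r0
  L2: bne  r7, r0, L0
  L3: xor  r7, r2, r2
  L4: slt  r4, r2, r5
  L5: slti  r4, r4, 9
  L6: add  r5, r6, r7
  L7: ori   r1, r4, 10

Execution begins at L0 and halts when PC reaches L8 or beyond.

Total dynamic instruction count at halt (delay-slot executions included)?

12

  step pc=0: add  r6, r5, r5  regs=(0,0,10,7,1,12,24,12)
  step pc=1: sub  r5, r2, r0  regs=(0,0,10,7,1,10,24,12)
  step pc=2: bne  r7, r0, L0  cond=T  regs=(0,0,10,7,1,10,24,12)
  step pc=3: xor  r7, r2, r2  regs=(0,0,10,7,1,10,24,0)
  step pc=0: add  r6, r5, r5  regs=(0,0,10,7,1,10,20,0)
  step pc=1: sub  r5, r2, r0  regs=(0,0,10,7,1,10,20,0)
  step pc=2: bne  r7, r0, L0  cond=F  regs=(0,0,10,7,1,10,20,0)
  step pc=3: xor  r7, r2, r2  regs=(0,0,10,7,1,10,20,0)
  step pc=4: slt  r4, r2, r5  regs=(0,0,10,7,0,10,20,0)
  step pc=5: slti  r4, r4, 9  regs=(0,0,10,7,1,10,20,0)
  step pc=6: add  r5, r6, r7  regs=(0,0,10,7,1,20,20,0)
  step pc=7: ori   r1, r4, 10  regs=(0,11,10,7,1,20,20,0)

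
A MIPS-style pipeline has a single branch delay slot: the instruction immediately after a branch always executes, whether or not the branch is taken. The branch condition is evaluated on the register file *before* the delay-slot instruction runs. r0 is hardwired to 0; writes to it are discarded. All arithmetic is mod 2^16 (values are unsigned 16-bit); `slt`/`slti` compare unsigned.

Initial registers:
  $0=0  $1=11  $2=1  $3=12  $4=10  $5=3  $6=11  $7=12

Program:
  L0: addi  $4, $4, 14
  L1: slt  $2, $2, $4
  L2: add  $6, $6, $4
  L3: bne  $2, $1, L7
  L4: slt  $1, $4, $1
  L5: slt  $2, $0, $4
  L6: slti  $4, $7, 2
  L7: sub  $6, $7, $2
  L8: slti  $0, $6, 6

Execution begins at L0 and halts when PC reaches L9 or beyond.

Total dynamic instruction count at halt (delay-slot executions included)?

  step pc=0: addi  $4, $4, 14  regs=(0,11,1,12,24,3,11,12)
  step pc=1: slt  $2, $2, $4  regs=(0,11,1,12,24,3,11,12)
  step pc=2: add  $6, $6, $4  regs=(0,11,1,12,24,3,35,12)
  step pc=3: bne  $2, $1, L7  cond=T  regs=(0,11,1,12,24,3,35,12)
  step pc=4: slt  $1, $4, $1  regs=(0,0,1,12,24,3,35,12)
  step pc=7: sub  $6, $7, $2  regs=(0,0,1,12,24,3,11,12)
  step pc=8: slti  $0, $6, 6  regs=(0,0,1,12,24,3,11,12)

7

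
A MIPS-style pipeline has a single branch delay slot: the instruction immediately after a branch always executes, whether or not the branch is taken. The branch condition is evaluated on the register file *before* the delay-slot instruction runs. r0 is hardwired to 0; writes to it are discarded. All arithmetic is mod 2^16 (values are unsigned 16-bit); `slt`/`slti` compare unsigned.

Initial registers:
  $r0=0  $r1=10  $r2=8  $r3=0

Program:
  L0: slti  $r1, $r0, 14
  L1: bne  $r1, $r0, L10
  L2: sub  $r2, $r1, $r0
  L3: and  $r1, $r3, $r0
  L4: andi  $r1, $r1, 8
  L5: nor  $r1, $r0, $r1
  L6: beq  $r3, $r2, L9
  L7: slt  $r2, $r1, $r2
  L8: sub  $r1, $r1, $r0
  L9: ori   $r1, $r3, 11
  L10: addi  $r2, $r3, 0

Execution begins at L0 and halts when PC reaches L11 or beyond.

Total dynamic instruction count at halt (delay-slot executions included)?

[0] slti  $r1, $r0, 14  →  {$r0:0, $r1:1, $r2:8, $r3:0}
[1] bne  $r1, $r0, L10  →  {$r0:0, $r1:1, $r2:8, $r3:0}  ⟨branch taken⟩
[2] sub  $r2, $r1, $r0  →  {$r0:0, $r1:1, $r2:1, $r3:0}
[10] addi  $r2, $r3, 0  →  {$r0:0, $r1:1, $r2:0, $r3:0}

4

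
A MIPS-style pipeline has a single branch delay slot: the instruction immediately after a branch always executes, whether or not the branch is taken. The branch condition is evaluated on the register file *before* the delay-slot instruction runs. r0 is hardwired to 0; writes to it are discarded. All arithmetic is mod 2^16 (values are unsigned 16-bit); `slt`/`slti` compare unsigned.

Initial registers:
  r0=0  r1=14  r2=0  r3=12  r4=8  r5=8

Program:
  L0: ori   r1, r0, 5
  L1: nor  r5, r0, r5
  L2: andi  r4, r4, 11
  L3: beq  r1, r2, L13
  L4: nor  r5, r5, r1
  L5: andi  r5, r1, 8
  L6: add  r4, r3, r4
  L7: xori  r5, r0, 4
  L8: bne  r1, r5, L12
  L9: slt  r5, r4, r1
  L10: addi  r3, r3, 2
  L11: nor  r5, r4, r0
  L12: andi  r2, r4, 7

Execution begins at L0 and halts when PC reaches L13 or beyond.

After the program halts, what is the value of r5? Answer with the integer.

0

#0 ori   r1, r0, 5 ; 0/5/0/12/8/8
#1 nor  r5, r0, r5 ; 0/5/0/12/8/65527
#2 andi  r4, r4, 11 ; 0/5/0/12/8/65527
#3 beq  r1, r2, L13 ; 0/5/0/12/8/65527 ; →fallthru
#4 nor  r5, r5, r1 ; 0/5/0/12/8/8
#5 andi  r5, r1, 8 ; 0/5/0/12/8/0
#6 add  r4, r3, r4 ; 0/5/0/12/20/0
#7 xori  r5, r0, 4 ; 0/5/0/12/20/4
#8 bne  r1, r5, L12 ; 0/5/0/12/20/4 ; →target
#9 slt  r5, r4, r1 ; 0/5/0/12/20/0
#12 andi  r2, r4, 7 ; 0/5/4/12/20/0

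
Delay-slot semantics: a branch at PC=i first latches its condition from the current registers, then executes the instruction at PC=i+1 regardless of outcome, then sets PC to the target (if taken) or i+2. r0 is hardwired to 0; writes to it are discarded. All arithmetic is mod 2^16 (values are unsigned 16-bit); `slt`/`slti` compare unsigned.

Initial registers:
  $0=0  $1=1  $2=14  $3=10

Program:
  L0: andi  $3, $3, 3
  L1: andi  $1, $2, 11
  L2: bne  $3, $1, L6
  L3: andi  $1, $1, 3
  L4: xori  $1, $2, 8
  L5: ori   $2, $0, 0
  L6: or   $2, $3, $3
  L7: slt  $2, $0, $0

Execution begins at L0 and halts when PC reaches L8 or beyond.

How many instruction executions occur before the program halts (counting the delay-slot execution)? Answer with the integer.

6

PC=0  andi  $3, $3, 3        | $0=0 $1=1 $2=14 $3=2
PC=1  andi  $1, $2, 11       | $0=0 $1=10 $2=14 $3=2
PC=2  bne  $3, $1, L6        | $0=0 $1=10 $2=14 $3=2  [TAKEN]
PC=3  andi  $1, $1, 3        | $0=0 $1=2 $2=14 $3=2
PC=6  or   $2, $3, $3        | $0=0 $1=2 $2=2 $3=2
PC=7  slt  $2, $0, $0        | $0=0 $1=2 $2=0 $3=2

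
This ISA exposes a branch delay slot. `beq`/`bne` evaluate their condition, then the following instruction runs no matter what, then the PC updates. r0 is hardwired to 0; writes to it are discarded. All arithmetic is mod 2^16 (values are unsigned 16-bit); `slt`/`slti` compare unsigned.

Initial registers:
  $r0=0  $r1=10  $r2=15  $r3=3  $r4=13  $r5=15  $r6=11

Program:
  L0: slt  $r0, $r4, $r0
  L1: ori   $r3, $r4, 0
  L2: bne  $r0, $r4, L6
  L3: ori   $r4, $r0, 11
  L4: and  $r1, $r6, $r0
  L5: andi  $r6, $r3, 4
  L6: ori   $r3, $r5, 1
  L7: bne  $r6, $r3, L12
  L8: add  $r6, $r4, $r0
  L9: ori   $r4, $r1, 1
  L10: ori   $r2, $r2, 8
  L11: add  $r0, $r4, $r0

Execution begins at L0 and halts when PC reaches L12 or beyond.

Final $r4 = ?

  step pc=0: slt  $r0, $r4, $r0  regs=(0,10,15,3,13,15,11)
  step pc=1: ori   $r3, $r4, 0  regs=(0,10,15,13,13,15,11)
  step pc=2: bne  $r0, $r4, L6  cond=T  regs=(0,10,15,13,13,15,11)
  step pc=3: ori   $r4, $r0, 11  regs=(0,10,15,13,11,15,11)
  step pc=6: ori   $r3, $r5, 1  regs=(0,10,15,15,11,15,11)
  step pc=7: bne  $r6, $r3, L12  cond=T  regs=(0,10,15,15,11,15,11)
  step pc=8: add  $r6, $r4, $r0  regs=(0,10,15,15,11,15,11)

11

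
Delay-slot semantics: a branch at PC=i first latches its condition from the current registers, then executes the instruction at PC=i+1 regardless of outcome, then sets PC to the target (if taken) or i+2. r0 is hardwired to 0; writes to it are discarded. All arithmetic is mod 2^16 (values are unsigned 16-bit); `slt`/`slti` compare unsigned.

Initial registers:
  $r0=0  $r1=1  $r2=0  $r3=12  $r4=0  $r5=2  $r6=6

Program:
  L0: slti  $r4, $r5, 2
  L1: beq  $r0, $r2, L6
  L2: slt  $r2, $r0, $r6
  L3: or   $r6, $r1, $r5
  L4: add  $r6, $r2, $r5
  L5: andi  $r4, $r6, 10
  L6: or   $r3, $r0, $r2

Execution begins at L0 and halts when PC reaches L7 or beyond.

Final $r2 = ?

  step pc=0: slti  $r4, $r5, 2  regs=(0,1,0,12,0,2,6)
  step pc=1: beq  $r0, $r2, L6  cond=T  regs=(0,1,0,12,0,2,6)
  step pc=2: slt  $r2, $r0, $r6  regs=(0,1,1,12,0,2,6)
  step pc=6: or   $r3, $r0, $r2  regs=(0,1,1,1,0,2,6)

1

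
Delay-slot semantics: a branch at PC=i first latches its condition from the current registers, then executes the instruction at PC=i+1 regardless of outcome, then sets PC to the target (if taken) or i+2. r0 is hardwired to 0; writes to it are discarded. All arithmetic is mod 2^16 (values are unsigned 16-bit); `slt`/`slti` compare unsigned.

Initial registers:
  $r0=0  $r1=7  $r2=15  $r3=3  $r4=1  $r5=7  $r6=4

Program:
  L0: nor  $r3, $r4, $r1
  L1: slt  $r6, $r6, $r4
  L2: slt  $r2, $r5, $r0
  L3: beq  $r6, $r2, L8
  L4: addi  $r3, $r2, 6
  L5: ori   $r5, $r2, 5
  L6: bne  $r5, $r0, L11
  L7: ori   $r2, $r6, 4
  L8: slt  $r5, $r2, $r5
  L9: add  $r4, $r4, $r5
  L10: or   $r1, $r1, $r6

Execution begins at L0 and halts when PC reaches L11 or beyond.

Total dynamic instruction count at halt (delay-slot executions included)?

  step pc=0: nor  $r3, $r4, $r1  regs=(0,7,15,65528,1,7,4)
  step pc=1: slt  $r6, $r6, $r4  regs=(0,7,15,65528,1,7,0)
  step pc=2: slt  $r2, $r5, $r0  regs=(0,7,0,65528,1,7,0)
  step pc=3: beq  $r6, $r2, L8  cond=T  regs=(0,7,0,65528,1,7,0)
  step pc=4: addi  $r3, $r2, 6  regs=(0,7,0,6,1,7,0)
  step pc=8: slt  $r5, $r2, $r5  regs=(0,7,0,6,1,1,0)
  step pc=9: add  $r4, $r4, $r5  regs=(0,7,0,6,2,1,0)
  step pc=10: or   $r1, $r1, $r6  regs=(0,7,0,6,2,1,0)

8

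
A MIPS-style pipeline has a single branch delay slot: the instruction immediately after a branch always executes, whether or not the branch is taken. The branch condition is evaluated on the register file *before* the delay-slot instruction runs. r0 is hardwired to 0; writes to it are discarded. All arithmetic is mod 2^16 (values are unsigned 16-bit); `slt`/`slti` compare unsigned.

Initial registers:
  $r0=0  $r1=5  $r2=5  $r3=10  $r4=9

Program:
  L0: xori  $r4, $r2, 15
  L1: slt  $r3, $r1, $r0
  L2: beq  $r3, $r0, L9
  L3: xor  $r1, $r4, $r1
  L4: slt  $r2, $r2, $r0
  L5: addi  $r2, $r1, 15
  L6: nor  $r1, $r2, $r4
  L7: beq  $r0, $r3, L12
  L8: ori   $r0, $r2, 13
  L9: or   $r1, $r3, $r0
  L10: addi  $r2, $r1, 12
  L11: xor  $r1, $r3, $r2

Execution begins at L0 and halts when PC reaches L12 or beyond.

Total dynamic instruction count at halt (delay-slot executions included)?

7

#0 xori  $r4, $r2, 15 ; 0/5/5/10/10
#1 slt  $r3, $r1, $r0 ; 0/5/5/0/10
#2 beq  $r3, $r0, L9 ; 0/5/5/0/10 ; →target
#3 xor  $r1, $r4, $r1 ; 0/15/5/0/10
#9 or   $r1, $r3, $r0 ; 0/0/5/0/10
#10 addi  $r2, $r1, 12 ; 0/0/12/0/10
#11 xor  $r1, $r3, $r2 ; 0/12/12/0/10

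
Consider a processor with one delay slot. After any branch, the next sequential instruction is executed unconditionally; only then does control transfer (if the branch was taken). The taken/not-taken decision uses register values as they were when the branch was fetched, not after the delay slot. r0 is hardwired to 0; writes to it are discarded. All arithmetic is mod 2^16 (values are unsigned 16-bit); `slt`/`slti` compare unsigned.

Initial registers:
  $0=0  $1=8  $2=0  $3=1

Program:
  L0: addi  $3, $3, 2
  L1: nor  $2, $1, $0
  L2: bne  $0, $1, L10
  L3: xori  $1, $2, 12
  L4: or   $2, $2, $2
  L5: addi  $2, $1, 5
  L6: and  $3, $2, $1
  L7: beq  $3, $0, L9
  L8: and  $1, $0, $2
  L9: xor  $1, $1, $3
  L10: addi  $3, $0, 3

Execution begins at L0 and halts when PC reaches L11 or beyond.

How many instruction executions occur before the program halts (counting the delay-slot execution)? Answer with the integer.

[0] addi  $3, $3, 2  →  {$0:0, $1:8, $2:0, $3:3}
[1] nor  $2, $1, $0  →  {$0:0, $1:8, $2:65527, $3:3}
[2] bne  $0, $1, L10  →  {$0:0, $1:8, $2:65527, $3:3}  ⟨branch taken⟩
[3] xori  $1, $2, 12  →  {$0:0, $1:65531, $2:65527, $3:3}
[10] addi  $3, $0, 3  →  {$0:0, $1:65531, $2:65527, $3:3}

5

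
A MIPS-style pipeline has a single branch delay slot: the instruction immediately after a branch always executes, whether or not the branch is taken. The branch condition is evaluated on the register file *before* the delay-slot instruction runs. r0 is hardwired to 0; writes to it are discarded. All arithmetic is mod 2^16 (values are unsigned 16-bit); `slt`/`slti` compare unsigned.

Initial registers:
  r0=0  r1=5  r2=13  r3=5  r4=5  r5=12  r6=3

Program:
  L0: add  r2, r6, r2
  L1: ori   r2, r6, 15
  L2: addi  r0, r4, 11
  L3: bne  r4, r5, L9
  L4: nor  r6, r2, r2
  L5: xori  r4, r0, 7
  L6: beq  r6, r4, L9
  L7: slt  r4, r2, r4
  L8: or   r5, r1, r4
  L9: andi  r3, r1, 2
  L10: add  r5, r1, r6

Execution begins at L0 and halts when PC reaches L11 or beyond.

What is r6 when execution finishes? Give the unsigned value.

65520

PC=0  add  r2, r6, r2        | r0=0 r1=5 r2=16 r3=5 r4=5 r5=12 r6=3
PC=1  ori   r2, r6, 15       | r0=0 r1=5 r2=15 r3=5 r4=5 r5=12 r6=3
PC=2  addi  r0, r4, 11       | r0=0 r1=5 r2=15 r3=5 r4=5 r5=12 r6=3
PC=3  bne  r4, r5, L9        | r0=0 r1=5 r2=15 r3=5 r4=5 r5=12 r6=3  [TAKEN]
PC=4  nor  r6, r2, r2        | r0=0 r1=5 r2=15 r3=5 r4=5 r5=12 r6=65520
PC=9  andi  r3, r1, 2        | r0=0 r1=5 r2=15 r3=0 r4=5 r5=12 r6=65520
PC=10 add  r5, r1, r6        | r0=0 r1=5 r2=15 r3=0 r4=5 r5=65525 r6=65520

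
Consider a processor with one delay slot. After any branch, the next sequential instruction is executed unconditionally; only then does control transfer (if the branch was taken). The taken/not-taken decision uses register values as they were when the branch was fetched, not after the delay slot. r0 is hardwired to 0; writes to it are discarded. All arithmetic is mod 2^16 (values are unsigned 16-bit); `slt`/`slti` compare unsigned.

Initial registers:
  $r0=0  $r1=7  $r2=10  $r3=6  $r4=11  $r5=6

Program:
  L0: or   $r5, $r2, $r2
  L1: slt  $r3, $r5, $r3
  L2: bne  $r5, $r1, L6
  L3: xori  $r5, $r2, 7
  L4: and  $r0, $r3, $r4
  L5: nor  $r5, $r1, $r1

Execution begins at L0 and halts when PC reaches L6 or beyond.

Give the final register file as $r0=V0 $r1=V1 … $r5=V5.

$r0=0 $r1=7 $r2=10 $r3=0 $r4=11 $r5=13

[0] or   $r5, $r2, $r2  →  {$r0:0, $r1:7, $r2:10, $r3:6, $r4:11, $r5:10}
[1] slt  $r3, $r5, $r3  →  {$r0:0, $r1:7, $r2:10, $r3:0, $r4:11, $r5:10}
[2] bne  $r5, $r1, L6  →  {$r0:0, $r1:7, $r2:10, $r3:0, $r4:11, $r5:10}  ⟨branch taken⟩
[3] xori  $r5, $r2, 7  →  {$r0:0, $r1:7, $r2:10, $r3:0, $r4:11, $r5:13}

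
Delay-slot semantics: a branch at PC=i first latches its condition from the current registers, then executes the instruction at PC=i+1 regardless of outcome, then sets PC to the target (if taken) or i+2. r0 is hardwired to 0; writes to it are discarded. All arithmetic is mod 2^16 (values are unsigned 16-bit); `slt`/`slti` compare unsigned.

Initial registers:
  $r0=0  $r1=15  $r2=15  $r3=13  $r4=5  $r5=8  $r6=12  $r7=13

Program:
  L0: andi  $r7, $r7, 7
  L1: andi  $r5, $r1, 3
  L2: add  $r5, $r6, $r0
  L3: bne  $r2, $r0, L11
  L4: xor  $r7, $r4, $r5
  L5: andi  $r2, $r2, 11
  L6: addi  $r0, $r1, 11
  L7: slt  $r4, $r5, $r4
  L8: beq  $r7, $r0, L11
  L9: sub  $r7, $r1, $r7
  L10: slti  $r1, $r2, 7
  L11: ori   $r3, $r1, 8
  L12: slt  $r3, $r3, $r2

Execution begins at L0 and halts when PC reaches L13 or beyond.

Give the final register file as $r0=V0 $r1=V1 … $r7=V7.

$r0=0 $r1=15 $r2=15 $r3=0 $r4=5 $r5=12 $r6=12 $r7=9

PC=0  andi  $r7, $r7, 7      | $r0=0 $r1=15 $r2=15 $r3=13 $r4=5 $r5=8 $r6=12 $r7=5
PC=1  andi  $r5, $r1, 3      | $r0=0 $r1=15 $r2=15 $r3=13 $r4=5 $r5=3 $r6=12 $r7=5
PC=2  add  $r5, $r6, $r0     | $r0=0 $r1=15 $r2=15 $r3=13 $r4=5 $r5=12 $r6=12 $r7=5
PC=3  bne  $r2, $r0, L11     | $r0=0 $r1=15 $r2=15 $r3=13 $r4=5 $r5=12 $r6=12 $r7=5  [TAKEN]
PC=4  xor  $r7, $r4, $r5     | $r0=0 $r1=15 $r2=15 $r3=13 $r4=5 $r5=12 $r6=12 $r7=9
PC=11 ori   $r3, $r1, 8      | $r0=0 $r1=15 $r2=15 $r3=15 $r4=5 $r5=12 $r6=12 $r7=9
PC=12 slt  $r3, $r3, $r2     | $r0=0 $r1=15 $r2=15 $r3=0 $r4=5 $r5=12 $r6=12 $r7=9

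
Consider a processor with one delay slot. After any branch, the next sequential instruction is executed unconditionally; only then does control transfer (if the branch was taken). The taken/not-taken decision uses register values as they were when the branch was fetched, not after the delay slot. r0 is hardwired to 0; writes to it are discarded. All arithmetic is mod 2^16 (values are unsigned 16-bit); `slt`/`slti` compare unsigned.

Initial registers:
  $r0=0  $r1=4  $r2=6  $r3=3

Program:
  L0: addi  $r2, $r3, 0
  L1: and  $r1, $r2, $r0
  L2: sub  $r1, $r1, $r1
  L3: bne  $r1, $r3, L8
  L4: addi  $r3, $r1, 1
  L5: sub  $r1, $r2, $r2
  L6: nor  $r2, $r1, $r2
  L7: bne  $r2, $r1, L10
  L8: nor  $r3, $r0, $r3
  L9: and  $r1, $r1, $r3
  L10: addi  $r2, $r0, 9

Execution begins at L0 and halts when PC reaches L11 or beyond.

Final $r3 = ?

PC=0  addi  $r2, $r3, 0      | $r0=0 $r1=4 $r2=3 $r3=3
PC=1  and  $r1, $r2, $r0     | $r0=0 $r1=0 $r2=3 $r3=3
PC=2  sub  $r1, $r1, $r1     | $r0=0 $r1=0 $r2=3 $r3=3
PC=3  bne  $r1, $r3, L8      | $r0=0 $r1=0 $r2=3 $r3=3  [TAKEN]
PC=4  addi  $r3, $r1, 1      | $r0=0 $r1=0 $r2=3 $r3=1
PC=8  nor  $r3, $r0, $r3     | $r0=0 $r1=0 $r2=3 $r3=65534
PC=9  and  $r1, $r1, $r3     | $r0=0 $r1=0 $r2=3 $r3=65534
PC=10 addi  $r2, $r0, 9      | $r0=0 $r1=0 $r2=9 $r3=65534

65534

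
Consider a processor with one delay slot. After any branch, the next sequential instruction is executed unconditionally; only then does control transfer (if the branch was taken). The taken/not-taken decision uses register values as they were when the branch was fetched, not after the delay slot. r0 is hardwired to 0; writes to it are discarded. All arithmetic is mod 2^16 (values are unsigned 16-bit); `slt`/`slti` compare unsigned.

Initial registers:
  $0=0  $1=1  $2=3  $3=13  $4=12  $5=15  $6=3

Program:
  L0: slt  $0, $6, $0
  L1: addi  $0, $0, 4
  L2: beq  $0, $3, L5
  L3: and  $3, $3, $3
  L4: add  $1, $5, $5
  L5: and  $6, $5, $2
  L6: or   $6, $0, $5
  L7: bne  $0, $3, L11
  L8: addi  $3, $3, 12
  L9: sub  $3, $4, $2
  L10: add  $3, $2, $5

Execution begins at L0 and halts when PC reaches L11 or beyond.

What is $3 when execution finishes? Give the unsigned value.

[0] slt  $0, $6, $0  →  {$0:0, $1:1, $2:3, $3:13, $4:12, $5:15, $6:3}
[1] addi  $0, $0, 4  →  {$0:0, $1:1, $2:3, $3:13, $4:12, $5:15, $6:3}
[2] beq  $0, $3, L5  →  {$0:0, $1:1, $2:3, $3:13, $4:12, $5:15, $6:3}  ⟨branch fallthrough⟩
[3] and  $3, $3, $3  →  {$0:0, $1:1, $2:3, $3:13, $4:12, $5:15, $6:3}
[4] add  $1, $5, $5  →  {$0:0, $1:30, $2:3, $3:13, $4:12, $5:15, $6:3}
[5] and  $6, $5, $2  →  {$0:0, $1:30, $2:3, $3:13, $4:12, $5:15, $6:3}
[6] or   $6, $0, $5  →  {$0:0, $1:30, $2:3, $3:13, $4:12, $5:15, $6:15}
[7] bne  $0, $3, L11  →  {$0:0, $1:30, $2:3, $3:13, $4:12, $5:15, $6:15}  ⟨branch taken⟩
[8] addi  $3, $3, 12  →  {$0:0, $1:30, $2:3, $3:25, $4:12, $5:15, $6:15}

25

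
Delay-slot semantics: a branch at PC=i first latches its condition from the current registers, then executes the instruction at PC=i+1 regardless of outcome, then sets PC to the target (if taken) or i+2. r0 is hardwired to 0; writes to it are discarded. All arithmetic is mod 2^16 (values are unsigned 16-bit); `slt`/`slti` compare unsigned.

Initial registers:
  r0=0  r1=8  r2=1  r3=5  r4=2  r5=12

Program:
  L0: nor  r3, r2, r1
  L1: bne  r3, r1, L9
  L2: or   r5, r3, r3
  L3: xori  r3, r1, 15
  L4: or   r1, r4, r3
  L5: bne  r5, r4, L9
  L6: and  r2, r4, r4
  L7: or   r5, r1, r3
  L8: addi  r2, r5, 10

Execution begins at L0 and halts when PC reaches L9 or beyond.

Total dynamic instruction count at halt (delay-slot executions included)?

3

PC=0  nor  r3, r2, r1        | r0=0 r1=8 r2=1 r3=65526 r4=2 r5=12
PC=1  bne  r3, r1, L9        | r0=0 r1=8 r2=1 r3=65526 r4=2 r5=12  [TAKEN]
PC=2  or   r5, r3, r3        | r0=0 r1=8 r2=1 r3=65526 r4=2 r5=65526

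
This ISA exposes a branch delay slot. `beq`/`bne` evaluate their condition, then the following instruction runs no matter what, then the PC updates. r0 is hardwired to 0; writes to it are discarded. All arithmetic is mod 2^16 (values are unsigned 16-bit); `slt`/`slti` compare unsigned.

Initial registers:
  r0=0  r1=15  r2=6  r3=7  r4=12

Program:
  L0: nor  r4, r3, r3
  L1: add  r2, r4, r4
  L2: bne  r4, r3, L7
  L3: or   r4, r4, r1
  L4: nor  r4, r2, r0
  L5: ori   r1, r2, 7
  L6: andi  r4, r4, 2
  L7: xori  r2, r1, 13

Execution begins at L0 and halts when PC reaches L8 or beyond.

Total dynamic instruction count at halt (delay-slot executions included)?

5

#0 nor  r4, r3, r3 ; 0/15/6/7/65528
#1 add  r2, r4, r4 ; 0/15/65520/7/65528
#2 bne  r4, r3, L7 ; 0/15/65520/7/65528 ; →target
#3 or   r4, r4, r1 ; 0/15/65520/7/65535
#7 xori  r2, r1, 13 ; 0/15/2/7/65535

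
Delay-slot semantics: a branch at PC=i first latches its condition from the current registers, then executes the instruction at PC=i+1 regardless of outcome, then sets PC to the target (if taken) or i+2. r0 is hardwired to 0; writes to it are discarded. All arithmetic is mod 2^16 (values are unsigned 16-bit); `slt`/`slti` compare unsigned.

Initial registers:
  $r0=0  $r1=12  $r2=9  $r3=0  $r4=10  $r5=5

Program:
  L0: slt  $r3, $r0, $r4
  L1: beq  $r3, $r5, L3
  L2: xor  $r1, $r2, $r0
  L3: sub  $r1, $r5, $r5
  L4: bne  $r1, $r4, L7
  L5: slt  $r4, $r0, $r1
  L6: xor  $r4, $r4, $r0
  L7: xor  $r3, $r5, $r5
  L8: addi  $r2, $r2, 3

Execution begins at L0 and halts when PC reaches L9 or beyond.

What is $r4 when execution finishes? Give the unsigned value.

0

PC=0  slt  $r3, $r0, $r4     | $r0=0 $r1=12 $r2=9 $r3=1 $r4=10 $r5=5
PC=1  beq  $r3, $r5, L3      | $r0=0 $r1=12 $r2=9 $r3=1 $r4=10 $r5=5  [not taken]
PC=2  xor  $r1, $r2, $r0     | $r0=0 $r1=9 $r2=9 $r3=1 $r4=10 $r5=5
PC=3  sub  $r1, $r5, $r5     | $r0=0 $r1=0 $r2=9 $r3=1 $r4=10 $r5=5
PC=4  bne  $r1, $r4, L7      | $r0=0 $r1=0 $r2=9 $r3=1 $r4=10 $r5=5  [TAKEN]
PC=5  slt  $r4, $r0, $r1     | $r0=0 $r1=0 $r2=9 $r3=1 $r4=0 $r5=5
PC=7  xor  $r3, $r5, $r5     | $r0=0 $r1=0 $r2=9 $r3=0 $r4=0 $r5=5
PC=8  addi  $r2, $r2, 3      | $r0=0 $r1=0 $r2=12 $r3=0 $r4=0 $r5=5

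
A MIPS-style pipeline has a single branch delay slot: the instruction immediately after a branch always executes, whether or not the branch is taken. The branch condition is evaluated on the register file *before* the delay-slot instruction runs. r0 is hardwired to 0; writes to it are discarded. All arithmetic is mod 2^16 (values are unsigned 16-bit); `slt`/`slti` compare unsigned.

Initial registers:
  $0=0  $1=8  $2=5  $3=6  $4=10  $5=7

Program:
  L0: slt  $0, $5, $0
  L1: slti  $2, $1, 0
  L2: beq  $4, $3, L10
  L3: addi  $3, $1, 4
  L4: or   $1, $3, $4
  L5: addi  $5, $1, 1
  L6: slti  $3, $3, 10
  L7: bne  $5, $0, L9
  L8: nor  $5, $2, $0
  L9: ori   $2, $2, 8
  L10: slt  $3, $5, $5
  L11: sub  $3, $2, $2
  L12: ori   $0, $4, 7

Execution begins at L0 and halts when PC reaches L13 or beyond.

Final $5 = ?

[0] slt  $0, $5, $0  →  {$0:0, $1:8, $2:5, $3:6, $4:10, $5:7}
[1] slti  $2, $1, 0  →  {$0:0, $1:8, $2:0, $3:6, $4:10, $5:7}
[2] beq  $4, $3, L10  →  {$0:0, $1:8, $2:0, $3:6, $4:10, $5:7}  ⟨branch fallthrough⟩
[3] addi  $3, $1, 4  →  {$0:0, $1:8, $2:0, $3:12, $4:10, $5:7}
[4] or   $1, $3, $4  →  {$0:0, $1:14, $2:0, $3:12, $4:10, $5:7}
[5] addi  $5, $1, 1  →  {$0:0, $1:14, $2:0, $3:12, $4:10, $5:15}
[6] slti  $3, $3, 10  →  {$0:0, $1:14, $2:0, $3:0, $4:10, $5:15}
[7] bne  $5, $0, L9  →  {$0:0, $1:14, $2:0, $3:0, $4:10, $5:15}  ⟨branch taken⟩
[8] nor  $5, $2, $0  →  {$0:0, $1:14, $2:0, $3:0, $4:10, $5:65535}
[9] ori   $2, $2, 8  →  {$0:0, $1:14, $2:8, $3:0, $4:10, $5:65535}
[10] slt  $3, $5, $5  →  {$0:0, $1:14, $2:8, $3:0, $4:10, $5:65535}
[11] sub  $3, $2, $2  →  {$0:0, $1:14, $2:8, $3:0, $4:10, $5:65535}
[12] ori   $0, $4, 7  →  {$0:0, $1:14, $2:8, $3:0, $4:10, $5:65535}

65535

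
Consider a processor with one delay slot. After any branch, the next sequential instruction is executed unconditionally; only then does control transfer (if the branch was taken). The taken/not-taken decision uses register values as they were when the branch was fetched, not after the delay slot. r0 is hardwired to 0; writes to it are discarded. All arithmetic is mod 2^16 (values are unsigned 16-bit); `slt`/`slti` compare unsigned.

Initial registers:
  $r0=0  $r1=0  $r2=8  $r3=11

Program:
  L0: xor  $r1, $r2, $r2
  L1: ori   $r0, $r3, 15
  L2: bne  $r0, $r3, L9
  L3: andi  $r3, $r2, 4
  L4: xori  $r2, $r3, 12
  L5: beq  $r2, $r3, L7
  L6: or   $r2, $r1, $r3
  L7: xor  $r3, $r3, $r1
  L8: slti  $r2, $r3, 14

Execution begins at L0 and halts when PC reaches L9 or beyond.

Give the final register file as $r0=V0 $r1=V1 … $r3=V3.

#0 xor  $r1, $r2, $r2 ; 0/0/8/11
#1 ori   $r0, $r3, 15 ; 0/0/8/11
#2 bne  $r0, $r3, L9 ; 0/0/8/11 ; →target
#3 andi  $r3, $r2, 4 ; 0/0/8/0

$r0=0 $r1=0 $r2=8 $r3=0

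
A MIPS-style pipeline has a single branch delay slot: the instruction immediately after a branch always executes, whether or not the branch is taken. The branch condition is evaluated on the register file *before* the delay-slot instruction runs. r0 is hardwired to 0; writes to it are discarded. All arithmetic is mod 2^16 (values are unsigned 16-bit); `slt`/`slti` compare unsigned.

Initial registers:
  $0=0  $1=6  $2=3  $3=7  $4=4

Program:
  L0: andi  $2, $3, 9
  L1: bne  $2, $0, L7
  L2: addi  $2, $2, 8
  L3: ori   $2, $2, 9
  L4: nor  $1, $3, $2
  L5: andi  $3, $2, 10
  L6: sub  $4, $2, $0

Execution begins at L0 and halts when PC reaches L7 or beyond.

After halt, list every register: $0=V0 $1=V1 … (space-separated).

#0 andi  $2, $3, 9 ; 0/6/1/7/4
#1 bne  $2, $0, L7 ; 0/6/1/7/4 ; →target
#2 addi  $2, $2, 8 ; 0/6/9/7/4

$0=0 $1=6 $2=9 $3=7 $4=4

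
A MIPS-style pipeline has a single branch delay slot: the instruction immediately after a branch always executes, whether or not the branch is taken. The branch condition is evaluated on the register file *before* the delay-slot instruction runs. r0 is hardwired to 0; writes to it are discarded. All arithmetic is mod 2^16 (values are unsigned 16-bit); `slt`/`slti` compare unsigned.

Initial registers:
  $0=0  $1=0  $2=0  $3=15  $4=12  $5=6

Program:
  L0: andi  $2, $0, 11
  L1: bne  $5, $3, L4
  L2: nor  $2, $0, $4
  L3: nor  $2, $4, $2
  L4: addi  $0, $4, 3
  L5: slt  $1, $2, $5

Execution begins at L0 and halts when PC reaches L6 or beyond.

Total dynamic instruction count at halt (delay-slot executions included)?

  step pc=0: andi  $2, $0, 11  regs=(0,0,0,15,12,6)
  step pc=1: bne  $5, $3, L4  cond=T  regs=(0,0,0,15,12,6)
  step pc=2: nor  $2, $0, $4  regs=(0,0,65523,15,12,6)
  step pc=4: addi  $0, $4, 3  regs=(0,0,65523,15,12,6)
  step pc=5: slt  $1, $2, $5  regs=(0,0,65523,15,12,6)

5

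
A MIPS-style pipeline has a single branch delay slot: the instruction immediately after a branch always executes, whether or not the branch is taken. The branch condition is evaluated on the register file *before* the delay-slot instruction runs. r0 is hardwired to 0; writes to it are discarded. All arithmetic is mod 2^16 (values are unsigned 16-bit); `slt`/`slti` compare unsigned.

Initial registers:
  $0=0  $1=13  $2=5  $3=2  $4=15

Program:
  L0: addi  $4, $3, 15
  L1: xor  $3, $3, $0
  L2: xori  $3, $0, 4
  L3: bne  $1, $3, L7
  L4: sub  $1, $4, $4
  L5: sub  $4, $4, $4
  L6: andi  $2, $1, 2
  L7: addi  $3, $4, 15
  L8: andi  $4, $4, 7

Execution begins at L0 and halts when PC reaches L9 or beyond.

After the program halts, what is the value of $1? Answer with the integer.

  step pc=0: addi  $4, $3, 15  regs=(0,13,5,2,17)
  step pc=1: xor  $3, $3, $0  regs=(0,13,5,2,17)
  step pc=2: xori  $3, $0, 4  regs=(0,13,5,4,17)
  step pc=3: bne  $1, $3, L7  cond=T  regs=(0,13,5,4,17)
  step pc=4: sub  $1, $4, $4  regs=(0,0,5,4,17)
  step pc=7: addi  $3, $4, 15  regs=(0,0,5,32,17)
  step pc=8: andi  $4, $4, 7  regs=(0,0,5,32,1)

0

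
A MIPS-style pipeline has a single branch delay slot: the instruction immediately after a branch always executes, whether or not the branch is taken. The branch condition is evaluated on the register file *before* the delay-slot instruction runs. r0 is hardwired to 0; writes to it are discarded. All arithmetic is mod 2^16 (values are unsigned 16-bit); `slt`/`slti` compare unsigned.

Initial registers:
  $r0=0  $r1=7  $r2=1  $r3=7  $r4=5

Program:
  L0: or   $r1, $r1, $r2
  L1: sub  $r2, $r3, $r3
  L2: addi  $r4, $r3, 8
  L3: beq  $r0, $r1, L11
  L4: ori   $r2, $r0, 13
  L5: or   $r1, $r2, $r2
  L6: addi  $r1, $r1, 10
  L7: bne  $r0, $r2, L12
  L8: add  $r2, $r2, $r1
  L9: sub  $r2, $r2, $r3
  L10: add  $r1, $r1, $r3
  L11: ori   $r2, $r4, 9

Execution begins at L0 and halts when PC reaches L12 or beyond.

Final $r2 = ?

36

#0 or   $r1, $r1, $r2 ; 0/7/1/7/5
#1 sub  $r2, $r3, $r3 ; 0/7/0/7/5
#2 addi  $r4, $r3, 8 ; 0/7/0/7/15
#3 beq  $r0, $r1, L11 ; 0/7/0/7/15 ; →fallthru
#4 ori   $r2, $r0, 13 ; 0/7/13/7/15
#5 or   $r1, $r2, $r2 ; 0/13/13/7/15
#6 addi  $r1, $r1, 10 ; 0/23/13/7/15
#7 bne  $r0, $r2, L12 ; 0/23/13/7/15 ; →target
#8 add  $r2, $r2, $r1 ; 0/23/36/7/15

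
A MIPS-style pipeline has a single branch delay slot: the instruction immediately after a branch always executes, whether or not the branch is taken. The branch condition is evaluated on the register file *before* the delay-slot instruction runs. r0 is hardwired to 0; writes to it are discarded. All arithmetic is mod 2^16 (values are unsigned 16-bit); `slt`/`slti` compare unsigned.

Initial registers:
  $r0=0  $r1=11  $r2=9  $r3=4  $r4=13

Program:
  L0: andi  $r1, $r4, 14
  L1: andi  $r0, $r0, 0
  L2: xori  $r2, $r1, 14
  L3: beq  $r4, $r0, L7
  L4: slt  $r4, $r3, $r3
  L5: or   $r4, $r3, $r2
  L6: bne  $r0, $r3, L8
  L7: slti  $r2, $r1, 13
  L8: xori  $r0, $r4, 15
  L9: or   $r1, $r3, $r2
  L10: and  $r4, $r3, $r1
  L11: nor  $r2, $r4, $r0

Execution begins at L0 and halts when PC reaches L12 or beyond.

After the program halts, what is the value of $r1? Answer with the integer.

[0] andi  $r1, $r4, 14  →  {$r0:0, $r1:12, $r2:9, $r3:4, $r4:13}
[1] andi  $r0, $r0, 0  →  {$r0:0, $r1:12, $r2:9, $r3:4, $r4:13}
[2] xori  $r2, $r1, 14  →  {$r0:0, $r1:12, $r2:2, $r3:4, $r4:13}
[3] beq  $r4, $r0, L7  →  {$r0:0, $r1:12, $r2:2, $r3:4, $r4:13}  ⟨branch fallthrough⟩
[4] slt  $r4, $r3, $r3  →  {$r0:0, $r1:12, $r2:2, $r3:4, $r4:0}
[5] or   $r4, $r3, $r2  →  {$r0:0, $r1:12, $r2:2, $r3:4, $r4:6}
[6] bne  $r0, $r3, L8  →  {$r0:0, $r1:12, $r2:2, $r3:4, $r4:6}  ⟨branch taken⟩
[7] slti  $r2, $r1, 13  →  {$r0:0, $r1:12, $r2:1, $r3:4, $r4:6}
[8] xori  $r0, $r4, 15  →  {$r0:0, $r1:12, $r2:1, $r3:4, $r4:6}
[9] or   $r1, $r3, $r2  →  {$r0:0, $r1:5, $r2:1, $r3:4, $r4:6}
[10] and  $r4, $r3, $r1  →  {$r0:0, $r1:5, $r2:1, $r3:4, $r4:4}
[11] nor  $r2, $r4, $r0  →  {$r0:0, $r1:5, $r2:65531, $r3:4, $r4:4}

5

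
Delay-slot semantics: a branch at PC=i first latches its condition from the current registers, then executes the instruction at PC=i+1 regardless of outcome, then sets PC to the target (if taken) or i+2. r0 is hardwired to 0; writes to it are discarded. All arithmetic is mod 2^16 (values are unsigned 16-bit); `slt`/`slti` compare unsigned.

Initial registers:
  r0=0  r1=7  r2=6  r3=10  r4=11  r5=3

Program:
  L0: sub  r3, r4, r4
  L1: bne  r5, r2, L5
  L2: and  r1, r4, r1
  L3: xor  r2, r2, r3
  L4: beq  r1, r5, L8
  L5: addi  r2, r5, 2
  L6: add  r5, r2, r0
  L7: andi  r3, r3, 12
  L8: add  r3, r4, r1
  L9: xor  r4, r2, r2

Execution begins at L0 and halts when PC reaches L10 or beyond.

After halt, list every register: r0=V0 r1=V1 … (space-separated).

r0=0 r1=3 r2=5 r3=14 r4=0 r5=5

[0] sub  r3, r4, r4  →  {r0:0, r1:7, r2:6, r3:0, r4:11, r5:3}
[1] bne  r5, r2, L5  →  {r0:0, r1:7, r2:6, r3:0, r4:11, r5:3}  ⟨branch taken⟩
[2] and  r1, r4, r1  →  {r0:0, r1:3, r2:6, r3:0, r4:11, r5:3}
[5] addi  r2, r5, 2  →  {r0:0, r1:3, r2:5, r3:0, r4:11, r5:3}
[6] add  r5, r2, r0  →  {r0:0, r1:3, r2:5, r3:0, r4:11, r5:5}
[7] andi  r3, r3, 12  →  {r0:0, r1:3, r2:5, r3:0, r4:11, r5:5}
[8] add  r3, r4, r1  →  {r0:0, r1:3, r2:5, r3:14, r4:11, r5:5}
[9] xor  r4, r2, r2  →  {r0:0, r1:3, r2:5, r3:14, r4:0, r5:5}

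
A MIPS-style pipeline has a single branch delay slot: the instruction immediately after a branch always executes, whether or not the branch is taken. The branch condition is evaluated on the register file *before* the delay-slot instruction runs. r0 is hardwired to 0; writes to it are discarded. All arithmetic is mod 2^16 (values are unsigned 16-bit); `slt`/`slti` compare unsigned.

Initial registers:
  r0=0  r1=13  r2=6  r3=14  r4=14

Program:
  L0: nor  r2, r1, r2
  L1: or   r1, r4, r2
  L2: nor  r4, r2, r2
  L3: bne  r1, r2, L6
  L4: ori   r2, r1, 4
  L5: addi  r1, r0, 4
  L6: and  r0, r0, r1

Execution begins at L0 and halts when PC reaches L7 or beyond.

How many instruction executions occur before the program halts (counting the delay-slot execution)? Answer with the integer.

PC=0  nor  r2, r1, r2        | r0=0 r1=13 r2=65520 r3=14 r4=14
PC=1  or   r1, r4, r2        | r0=0 r1=65534 r2=65520 r3=14 r4=14
PC=2  nor  r4, r2, r2        | r0=0 r1=65534 r2=65520 r3=14 r4=15
PC=3  bne  r1, r2, L6        | r0=0 r1=65534 r2=65520 r3=14 r4=15  [TAKEN]
PC=4  ori   r2, r1, 4        | r0=0 r1=65534 r2=65534 r3=14 r4=15
PC=6  and  r0, r0, r1        | r0=0 r1=65534 r2=65534 r3=14 r4=15

6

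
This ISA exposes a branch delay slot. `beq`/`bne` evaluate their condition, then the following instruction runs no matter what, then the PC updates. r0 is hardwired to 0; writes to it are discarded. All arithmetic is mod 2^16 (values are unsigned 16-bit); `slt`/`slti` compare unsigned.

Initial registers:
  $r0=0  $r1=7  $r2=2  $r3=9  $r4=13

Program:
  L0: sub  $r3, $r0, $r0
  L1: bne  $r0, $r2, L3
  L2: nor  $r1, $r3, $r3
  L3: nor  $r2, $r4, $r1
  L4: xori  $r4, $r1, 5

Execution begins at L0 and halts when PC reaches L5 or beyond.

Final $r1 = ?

65535

#0 sub  $r3, $r0, $r0 ; 0/7/2/0/13
#1 bne  $r0, $r2, L3 ; 0/7/2/0/13 ; →target
#2 nor  $r1, $r3, $r3 ; 0/65535/2/0/13
#3 nor  $r2, $r4, $r1 ; 0/65535/0/0/13
#4 xori  $r4, $r1, 5 ; 0/65535/0/0/65530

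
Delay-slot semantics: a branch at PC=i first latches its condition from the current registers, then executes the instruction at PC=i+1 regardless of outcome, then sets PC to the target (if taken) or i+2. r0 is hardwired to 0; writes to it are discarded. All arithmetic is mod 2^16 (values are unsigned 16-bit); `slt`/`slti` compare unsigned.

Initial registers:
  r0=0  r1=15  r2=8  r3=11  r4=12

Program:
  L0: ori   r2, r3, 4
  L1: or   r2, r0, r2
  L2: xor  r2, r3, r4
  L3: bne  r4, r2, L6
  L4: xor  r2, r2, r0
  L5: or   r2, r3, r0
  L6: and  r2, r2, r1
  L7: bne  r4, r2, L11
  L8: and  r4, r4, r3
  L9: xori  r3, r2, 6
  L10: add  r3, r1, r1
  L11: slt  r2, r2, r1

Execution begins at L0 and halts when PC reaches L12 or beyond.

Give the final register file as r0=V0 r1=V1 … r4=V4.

#0 ori   r2, r3, 4 ; 0/15/15/11/12
#1 or   r2, r0, r2 ; 0/15/15/11/12
#2 xor  r2, r3, r4 ; 0/15/7/11/12
#3 bne  r4, r2, L6 ; 0/15/7/11/12 ; →target
#4 xor  r2, r2, r0 ; 0/15/7/11/12
#6 and  r2, r2, r1 ; 0/15/7/11/12
#7 bne  r4, r2, L11 ; 0/15/7/11/12 ; →target
#8 and  r4, r4, r3 ; 0/15/7/11/8
#11 slt  r2, r2, r1 ; 0/15/1/11/8

r0=0 r1=15 r2=1 r3=11 r4=8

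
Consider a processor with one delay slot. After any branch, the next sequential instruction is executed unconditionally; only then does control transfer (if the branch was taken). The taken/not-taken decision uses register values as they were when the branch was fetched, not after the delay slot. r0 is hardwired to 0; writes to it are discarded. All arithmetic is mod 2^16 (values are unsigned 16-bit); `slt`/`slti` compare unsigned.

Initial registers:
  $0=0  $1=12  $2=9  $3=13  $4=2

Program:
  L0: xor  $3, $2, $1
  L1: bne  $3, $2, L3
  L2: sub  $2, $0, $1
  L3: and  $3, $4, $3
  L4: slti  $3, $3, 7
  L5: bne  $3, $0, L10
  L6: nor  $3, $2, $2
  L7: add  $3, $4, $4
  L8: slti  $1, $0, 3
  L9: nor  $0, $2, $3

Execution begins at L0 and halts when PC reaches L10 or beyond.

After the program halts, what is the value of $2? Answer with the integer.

PC=0  xor  $3, $2, $1        | $0=0 $1=12 $2=9 $3=5 $4=2
PC=1  bne  $3, $2, L3        | $0=0 $1=12 $2=9 $3=5 $4=2  [TAKEN]
PC=2  sub  $2, $0, $1        | $0=0 $1=12 $2=65524 $3=5 $4=2
PC=3  and  $3, $4, $3        | $0=0 $1=12 $2=65524 $3=0 $4=2
PC=4  slti  $3, $3, 7        | $0=0 $1=12 $2=65524 $3=1 $4=2
PC=5  bne  $3, $0, L10       | $0=0 $1=12 $2=65524 $3=1 $4=2  [TAKEN]
PC=6  nor  $3, $2, $2        | $0=0 $1=12 $2=65524 $3=11 $4=2

65524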